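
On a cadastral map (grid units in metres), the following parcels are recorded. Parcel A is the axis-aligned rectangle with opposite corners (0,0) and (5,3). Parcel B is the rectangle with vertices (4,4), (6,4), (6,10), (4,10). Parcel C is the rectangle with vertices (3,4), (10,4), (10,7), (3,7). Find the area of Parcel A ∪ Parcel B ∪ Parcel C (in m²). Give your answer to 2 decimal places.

By inclusion–exclusion:
Individual areas: |Parcel A| = 15, |Parcel B| = 12, |Parcel C| = 21.
|Parcel A∩Parcel B| = 0 (no overlap).
|Parcel A∩Parcel C| = 0 (no overlap).
|Parcel B∩Parcel C|: x∈[4,6], y∈[4,7] → 2·3 = 6.
|Parcel A∩Parcel B∩Parcel C| = 0.
|Parcel A ∪ Parcel B ∪ Parcel C| = 48 − 6 + 0 = 42.00.

42.00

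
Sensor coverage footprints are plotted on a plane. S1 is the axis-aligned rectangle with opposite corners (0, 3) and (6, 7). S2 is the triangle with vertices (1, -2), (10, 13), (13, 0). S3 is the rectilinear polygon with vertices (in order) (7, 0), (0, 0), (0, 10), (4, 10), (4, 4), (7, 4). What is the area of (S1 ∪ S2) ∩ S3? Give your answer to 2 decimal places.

The region (S1 ∪ S2) ∩ S3 is the polygon with vertices (0,7), (4,7), (4,4), (7,4), (7,0), (2.2,0), (4,3), (0,3).
By the shoelace formula its area is 30.70.

30.70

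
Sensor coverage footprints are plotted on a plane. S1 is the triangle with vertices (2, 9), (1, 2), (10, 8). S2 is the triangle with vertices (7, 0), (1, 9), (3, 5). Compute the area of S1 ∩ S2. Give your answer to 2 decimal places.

1.76

The intersection is the polygon with vertices (1.823,7.765), (4.231,4.154), (3.87,3.913), (3,5), (1.778,7.444).
By the shoelace formula its area is 1.76.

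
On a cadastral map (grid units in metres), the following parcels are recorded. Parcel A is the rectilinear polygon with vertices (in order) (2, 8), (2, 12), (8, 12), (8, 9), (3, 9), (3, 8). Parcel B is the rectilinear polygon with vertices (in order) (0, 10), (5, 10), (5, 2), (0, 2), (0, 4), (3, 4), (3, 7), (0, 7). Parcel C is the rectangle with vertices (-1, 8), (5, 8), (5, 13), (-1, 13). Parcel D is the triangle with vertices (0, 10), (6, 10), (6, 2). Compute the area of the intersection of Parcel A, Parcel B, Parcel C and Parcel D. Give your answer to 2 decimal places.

The intersection is the polygon with vertices (5,9), (3,9), (3,8), (2,8), (2,10), (5,10).
By the shoelace formula its area is 4.00.

4.00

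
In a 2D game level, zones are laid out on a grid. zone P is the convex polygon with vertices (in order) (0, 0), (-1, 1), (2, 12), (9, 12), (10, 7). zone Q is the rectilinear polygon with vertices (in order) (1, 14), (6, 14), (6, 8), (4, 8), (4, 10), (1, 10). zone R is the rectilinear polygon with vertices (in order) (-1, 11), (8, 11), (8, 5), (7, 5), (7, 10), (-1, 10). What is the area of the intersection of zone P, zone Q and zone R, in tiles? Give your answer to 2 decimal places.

The intersection is the polygon with vertices (6,10), (4,10), (1.454,10), (1.727,11), (6,11).
By the shoelace formula its area is 4.41.

4.41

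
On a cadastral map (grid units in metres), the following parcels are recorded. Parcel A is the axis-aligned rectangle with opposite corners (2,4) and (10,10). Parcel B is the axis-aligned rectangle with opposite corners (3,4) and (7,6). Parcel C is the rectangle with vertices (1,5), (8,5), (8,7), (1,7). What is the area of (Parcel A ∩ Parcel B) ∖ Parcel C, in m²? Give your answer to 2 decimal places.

4.00

|Parcel A ∩ Parcel B| = 8.
|(Parcel A ∩ Parcel B) ∩ Parcel C| = 4.
|(Parcel A ∩ Parcel B) ∖ Parcel C| = 8 − 4 = 4.00.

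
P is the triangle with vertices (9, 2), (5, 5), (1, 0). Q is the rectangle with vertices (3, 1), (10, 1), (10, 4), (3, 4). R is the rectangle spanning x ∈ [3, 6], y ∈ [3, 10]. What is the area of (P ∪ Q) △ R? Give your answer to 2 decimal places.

37.52

|P ∪ Q| = 24.5667.
|(P ∪ Q) ∩ R| = 4.025.
|(P ∪ Q) △ R| = 24.5667 + 21 − 8.05 = 37.52.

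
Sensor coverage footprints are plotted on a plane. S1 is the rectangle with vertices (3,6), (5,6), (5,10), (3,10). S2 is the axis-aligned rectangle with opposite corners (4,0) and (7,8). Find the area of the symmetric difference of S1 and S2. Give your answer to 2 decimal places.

|S1∩S2|: x∈[4,5], y∈[6,8] → 1·2 = 2.
|S1 △ S2| = |S1| + |S2| − 2·|S1∩S2| = 8 + 24 − 4 = 28.00.

28.00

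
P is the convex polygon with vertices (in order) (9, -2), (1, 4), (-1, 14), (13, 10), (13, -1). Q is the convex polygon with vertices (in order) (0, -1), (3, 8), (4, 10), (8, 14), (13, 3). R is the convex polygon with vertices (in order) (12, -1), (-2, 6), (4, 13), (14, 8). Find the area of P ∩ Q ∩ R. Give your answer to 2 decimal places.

74.20

The intersection is the polygon with vertices (3,8), (4,10), (6,12), (9.765,10.118), (12.925,3.164), (12.881,2.963), (7.429,1.286), (1.714,4.143).
By the shoelace formula its area is 74.20.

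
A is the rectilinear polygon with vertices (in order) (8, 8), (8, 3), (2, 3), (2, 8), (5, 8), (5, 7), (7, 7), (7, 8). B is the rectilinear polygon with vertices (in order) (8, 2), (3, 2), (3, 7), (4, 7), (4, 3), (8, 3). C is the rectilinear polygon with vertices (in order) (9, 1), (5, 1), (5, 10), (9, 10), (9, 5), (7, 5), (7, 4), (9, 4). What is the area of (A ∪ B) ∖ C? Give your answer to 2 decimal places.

18.00

|A ∪ B| = 33.
|(A ∪ B) ∩ C| = 15.
|(A ∪ B) ∖ C| = 33 − 15 = 18.00.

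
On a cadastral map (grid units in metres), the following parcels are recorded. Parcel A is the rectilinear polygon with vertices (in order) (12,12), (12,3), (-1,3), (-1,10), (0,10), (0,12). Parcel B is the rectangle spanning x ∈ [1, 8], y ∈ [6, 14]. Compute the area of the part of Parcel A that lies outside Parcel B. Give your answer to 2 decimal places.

|Parcel A| = 115, |Parcel A∩Parcel B| = 42.
|Parcel A ∖ Parcel B| = |Parcel A| − |Parcel A∩Parcel B| = 115 − 42 = 73.00.

73.00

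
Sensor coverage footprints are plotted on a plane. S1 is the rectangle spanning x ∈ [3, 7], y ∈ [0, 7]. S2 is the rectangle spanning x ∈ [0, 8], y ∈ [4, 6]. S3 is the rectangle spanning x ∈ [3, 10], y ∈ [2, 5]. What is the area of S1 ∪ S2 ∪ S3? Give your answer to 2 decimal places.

44.00

By inclusion–exclusion:
Individual areas: |S1| = 28, |S2| = 16, |S3| = 21.
|S1∩S2|: x∈[3,7], y∈[4,6] → 4·2 = 8.
|S1∩S3|: x∈[3,7], y∈[2,5] → 4·3 = 12.
|S2∩S3|: x∈[3,8], y∈[4,5] → 5·1 = 5.
|S1∩S2∩S3| = 4.
|S1 ∪ S2 ∪ S3| = 65 − 25 + 4 = 44.00.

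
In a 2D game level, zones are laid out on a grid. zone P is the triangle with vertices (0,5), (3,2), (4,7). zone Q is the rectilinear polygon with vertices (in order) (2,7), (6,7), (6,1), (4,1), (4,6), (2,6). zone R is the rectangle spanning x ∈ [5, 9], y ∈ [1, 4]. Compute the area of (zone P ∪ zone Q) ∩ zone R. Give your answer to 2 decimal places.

3.00

The region (zone P ∪ zone Q) ∩ zone R is the polygon with vertices (6,1), (5,1), (5,4), (6,4).
By the shoelace formula its area is 3.00.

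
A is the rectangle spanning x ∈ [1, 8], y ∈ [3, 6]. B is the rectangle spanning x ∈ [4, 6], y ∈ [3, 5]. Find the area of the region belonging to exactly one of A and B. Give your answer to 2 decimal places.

17.00

|A∩B|: x∈[4,6], y∈[3,5] → 2·2 = 4.
|A △ B| = |A| + |B| − 2·|A∩B| = 21 + 4 − 8 = 17.00.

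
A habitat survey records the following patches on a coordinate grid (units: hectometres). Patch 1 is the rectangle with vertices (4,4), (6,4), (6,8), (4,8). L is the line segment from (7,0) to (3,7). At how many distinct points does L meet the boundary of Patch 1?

2

The segment meets the boundary at (4,5.25), (4.714,4).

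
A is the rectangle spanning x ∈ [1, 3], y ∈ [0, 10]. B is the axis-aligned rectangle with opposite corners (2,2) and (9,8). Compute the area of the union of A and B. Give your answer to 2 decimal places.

By inclusion–exclusion:
Individual areas: |A| = 20, |B| = 42.
|A∩B|: x∈[2,3], y∈[2,8] → 1·6 = 6.
|A ∪ B| = 62 − 6 = 56.00.

56.00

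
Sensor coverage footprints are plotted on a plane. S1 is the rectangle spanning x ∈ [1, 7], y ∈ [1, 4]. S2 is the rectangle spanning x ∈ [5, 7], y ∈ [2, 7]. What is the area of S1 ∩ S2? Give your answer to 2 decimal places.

|S1∩S2|: x∈[5,7], y∈[2,4] → 2·2 = 4.

4.00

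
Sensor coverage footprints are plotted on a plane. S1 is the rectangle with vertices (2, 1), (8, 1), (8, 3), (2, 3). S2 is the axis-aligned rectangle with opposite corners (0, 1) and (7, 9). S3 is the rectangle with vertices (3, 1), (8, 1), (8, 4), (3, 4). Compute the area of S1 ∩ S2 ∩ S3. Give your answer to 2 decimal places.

8.00

The intersection is the polygon with vertices (7,3), (7,1), (3,1), (3,3).
By the shoelace formula its area is 8.00.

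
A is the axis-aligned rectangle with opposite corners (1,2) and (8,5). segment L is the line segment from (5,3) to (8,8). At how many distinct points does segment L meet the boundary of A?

The segment meets the boundary at (6.2,5).

1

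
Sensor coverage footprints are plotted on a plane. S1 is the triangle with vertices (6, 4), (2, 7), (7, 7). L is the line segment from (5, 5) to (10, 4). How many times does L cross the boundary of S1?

The segment meets the boundary at (6.25,4.75).

1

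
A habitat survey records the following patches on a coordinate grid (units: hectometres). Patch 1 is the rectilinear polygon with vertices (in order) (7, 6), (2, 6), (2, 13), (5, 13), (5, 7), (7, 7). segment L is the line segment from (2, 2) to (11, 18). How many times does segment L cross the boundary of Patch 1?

2

The segment meets the boundary at (5,7.333), (4.25,6).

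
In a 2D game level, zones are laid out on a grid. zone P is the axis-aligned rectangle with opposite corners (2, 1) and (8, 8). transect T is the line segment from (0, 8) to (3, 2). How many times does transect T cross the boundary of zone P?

1

The segment meets the boundary at (2,4).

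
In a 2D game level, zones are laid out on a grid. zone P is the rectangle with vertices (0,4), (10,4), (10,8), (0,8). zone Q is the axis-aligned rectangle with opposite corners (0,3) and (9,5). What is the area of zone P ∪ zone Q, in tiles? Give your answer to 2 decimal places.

By inclusion–exclusion:
Individual areas: |zone P| = 40, |zone Q| = 18.
|zone P∩zone Q|: x∈[0,9], y∈[4,5] → 9·1 = 9.
|zone P ∪ zone Q| = 58 − 9 = 49.00.

49.00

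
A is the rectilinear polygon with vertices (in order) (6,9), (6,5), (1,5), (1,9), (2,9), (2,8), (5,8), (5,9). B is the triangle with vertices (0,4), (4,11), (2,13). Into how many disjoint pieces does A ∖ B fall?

A ∖ B splits into 2 disjoint pieces (area 14.5536, area 0.0278).

2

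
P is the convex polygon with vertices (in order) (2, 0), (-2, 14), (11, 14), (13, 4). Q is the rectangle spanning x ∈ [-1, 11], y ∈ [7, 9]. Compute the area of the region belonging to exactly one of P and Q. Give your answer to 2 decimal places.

|P| = 150, |Q| = 24, |P∩Q| = 22.5714.
|P △ Q| = |P| + |Q| − 2·|P∩Q| = 150 + 24 − 45.1429 = 128.86.

128.86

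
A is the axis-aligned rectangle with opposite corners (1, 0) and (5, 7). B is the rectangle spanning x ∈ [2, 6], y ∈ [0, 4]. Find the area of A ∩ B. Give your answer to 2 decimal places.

12.00

|A∩B|: x∈[2,5], y∈[0,4] → 3·4 = 12.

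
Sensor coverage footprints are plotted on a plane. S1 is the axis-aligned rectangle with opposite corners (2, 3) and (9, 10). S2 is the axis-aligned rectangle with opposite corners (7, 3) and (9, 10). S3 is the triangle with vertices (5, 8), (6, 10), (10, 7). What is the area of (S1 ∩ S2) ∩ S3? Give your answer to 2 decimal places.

2.20

The region (S1 ∩ S2) ∩ S3 is the polygon with vertices (7,9.25), (9,7.75), (9,7.2), (7,7.6).
By the shoelace formula its area is 2.20.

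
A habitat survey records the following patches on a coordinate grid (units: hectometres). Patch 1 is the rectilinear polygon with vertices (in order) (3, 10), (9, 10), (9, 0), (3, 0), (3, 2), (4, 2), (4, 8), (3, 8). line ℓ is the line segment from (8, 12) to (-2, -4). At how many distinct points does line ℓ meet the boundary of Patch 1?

2

The segment meets the boundary at (4,5.6), (6.75,10).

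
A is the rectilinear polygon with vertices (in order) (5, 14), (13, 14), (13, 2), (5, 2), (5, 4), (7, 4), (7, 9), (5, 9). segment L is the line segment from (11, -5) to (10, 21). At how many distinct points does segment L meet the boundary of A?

2

The segment meets the boundary at (10.269,14), (10.731,2).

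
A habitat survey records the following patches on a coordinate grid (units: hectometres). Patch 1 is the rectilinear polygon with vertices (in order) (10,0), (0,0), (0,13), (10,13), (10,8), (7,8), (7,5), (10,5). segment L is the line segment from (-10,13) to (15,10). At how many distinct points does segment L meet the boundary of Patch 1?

The segment meets the boundary at (10,10.6), (0,11.8).

2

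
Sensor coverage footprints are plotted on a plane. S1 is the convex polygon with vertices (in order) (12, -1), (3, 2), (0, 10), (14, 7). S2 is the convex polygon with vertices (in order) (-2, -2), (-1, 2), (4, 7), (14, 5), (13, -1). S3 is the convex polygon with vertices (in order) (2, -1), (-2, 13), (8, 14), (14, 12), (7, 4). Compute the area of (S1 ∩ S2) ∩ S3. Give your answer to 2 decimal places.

21.43

The region (S1 ∩ S2) ∩ S3 is the polygon with vertices (1.909,4.909), (4,7), (8.787,6.043), (7,4), (4.5,1.5), (3,2).
By the shoelace formula its area is 21.43.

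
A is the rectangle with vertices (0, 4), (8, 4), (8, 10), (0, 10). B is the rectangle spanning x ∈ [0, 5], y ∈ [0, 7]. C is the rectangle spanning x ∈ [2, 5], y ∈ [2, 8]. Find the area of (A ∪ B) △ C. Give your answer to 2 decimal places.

|A ∪ B| = 68.
|(A ∪ B) ∩ C| = 18.
|(A ∪ B) △ C| = 68 + 18 − 36 = 50.00.

50.00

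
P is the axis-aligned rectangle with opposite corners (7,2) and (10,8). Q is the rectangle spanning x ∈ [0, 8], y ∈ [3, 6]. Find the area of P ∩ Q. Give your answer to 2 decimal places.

3.00

|P∩Q|: x∈[7,8], y∈[3,6] → 1·3 = 3.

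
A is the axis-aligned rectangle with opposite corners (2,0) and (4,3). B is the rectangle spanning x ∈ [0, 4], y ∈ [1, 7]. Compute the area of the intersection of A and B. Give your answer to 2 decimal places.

4.00

|A∩B|: x∈[2,4], y∈[1,3] → 2·2 = 4.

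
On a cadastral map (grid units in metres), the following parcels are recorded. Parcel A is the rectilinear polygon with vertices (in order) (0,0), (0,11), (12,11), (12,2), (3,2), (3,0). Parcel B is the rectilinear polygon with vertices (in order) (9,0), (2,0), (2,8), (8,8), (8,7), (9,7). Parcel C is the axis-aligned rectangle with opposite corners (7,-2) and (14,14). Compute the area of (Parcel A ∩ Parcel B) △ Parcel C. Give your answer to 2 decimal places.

|Parcel A ∩ Parcel B| = 43.
|(Parcel A ∩ Parcel B) ∩ Parcel C| = 11.
|(Parcel A ∩ Parcel B) △ Parcel C| = 43 + 112 − 22 = 133.00.

133.00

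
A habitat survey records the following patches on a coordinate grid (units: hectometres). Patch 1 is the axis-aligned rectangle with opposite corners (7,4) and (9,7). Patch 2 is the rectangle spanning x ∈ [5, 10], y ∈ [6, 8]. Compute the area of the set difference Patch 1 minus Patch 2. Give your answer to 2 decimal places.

|Patch 1∩Patch 2|: x∈[7,9], y∈[6,7] → 2·1 = 2.
|Patch 1| = 6.
|Patch 1 ∖ Patch 2| = |Patch 1| − |Patch 1∩Patch 2| = 6 − 2 = 4.00.

4.00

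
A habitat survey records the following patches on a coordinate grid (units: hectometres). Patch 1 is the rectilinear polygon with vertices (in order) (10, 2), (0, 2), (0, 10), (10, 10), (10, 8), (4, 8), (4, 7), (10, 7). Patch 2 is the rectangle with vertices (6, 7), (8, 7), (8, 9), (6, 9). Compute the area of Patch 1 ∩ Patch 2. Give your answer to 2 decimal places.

2.00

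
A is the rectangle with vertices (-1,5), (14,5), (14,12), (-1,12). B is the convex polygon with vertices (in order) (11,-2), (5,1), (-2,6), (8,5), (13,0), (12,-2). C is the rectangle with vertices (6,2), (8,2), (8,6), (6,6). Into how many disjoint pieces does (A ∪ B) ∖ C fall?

1

(A ∪ B) ∖ C is a single connected region.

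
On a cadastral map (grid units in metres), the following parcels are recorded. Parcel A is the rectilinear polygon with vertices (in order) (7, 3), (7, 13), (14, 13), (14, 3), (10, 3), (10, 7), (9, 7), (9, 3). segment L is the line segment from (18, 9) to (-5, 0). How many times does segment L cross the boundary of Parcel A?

The segment meets the boundary at (7,4.696), (10,5.87), (14,7.435), (9,5.478).

4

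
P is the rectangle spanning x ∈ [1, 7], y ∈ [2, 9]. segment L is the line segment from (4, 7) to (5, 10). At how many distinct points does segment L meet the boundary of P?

The segment meets the boundary at (4.667,9).

1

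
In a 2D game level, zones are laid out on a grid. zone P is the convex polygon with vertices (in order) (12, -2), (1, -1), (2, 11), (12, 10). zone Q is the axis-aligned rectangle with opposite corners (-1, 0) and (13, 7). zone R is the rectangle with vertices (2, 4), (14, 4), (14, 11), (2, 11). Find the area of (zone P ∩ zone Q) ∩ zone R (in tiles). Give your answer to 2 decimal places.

30.00

The region (zone P ∩ zone Q) ∩ zone R is the polygon with vertices (12,7), (12,4), (2,4), (2,7).
By the shoelace formula its area is 30.00.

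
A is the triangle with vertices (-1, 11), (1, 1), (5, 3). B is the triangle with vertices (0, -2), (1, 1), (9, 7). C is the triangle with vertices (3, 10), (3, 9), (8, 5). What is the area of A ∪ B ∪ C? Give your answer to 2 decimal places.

31.71

By inclusion–exclusion:
Individual areas: |A| = 22, |B| = 9, |C| = 2.5.
|A∩B| = 1.76.
|A∩C| = 0.
|B∩C| = 0.0298.
|A∩B∩C| = 0.
|A ∪ B ∪ C| = 33.5 − 1.7898 + 0 = 31.71.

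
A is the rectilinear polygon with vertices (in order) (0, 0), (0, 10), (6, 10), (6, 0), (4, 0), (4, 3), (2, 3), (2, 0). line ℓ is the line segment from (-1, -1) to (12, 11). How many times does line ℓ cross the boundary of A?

4

The segment meets the boundary at (6,5.462), (3.333,3), (2,1.769), (0.083,0).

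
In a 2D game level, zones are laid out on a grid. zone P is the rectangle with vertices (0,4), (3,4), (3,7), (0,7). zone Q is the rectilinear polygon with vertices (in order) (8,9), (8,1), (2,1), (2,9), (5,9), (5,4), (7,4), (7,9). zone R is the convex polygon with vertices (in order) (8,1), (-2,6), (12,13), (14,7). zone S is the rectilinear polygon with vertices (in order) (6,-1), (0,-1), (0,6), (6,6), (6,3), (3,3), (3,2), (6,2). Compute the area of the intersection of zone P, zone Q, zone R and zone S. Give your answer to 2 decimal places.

The intersection is the polygon with vertices (2,4), (2,6), (3,6), (3,4).
By the shoelace formula its area is 2.00.

2.00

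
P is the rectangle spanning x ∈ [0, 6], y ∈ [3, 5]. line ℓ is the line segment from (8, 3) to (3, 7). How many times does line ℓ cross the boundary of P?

The segment meets the boundary at (5.5,5), (6,4.6).

2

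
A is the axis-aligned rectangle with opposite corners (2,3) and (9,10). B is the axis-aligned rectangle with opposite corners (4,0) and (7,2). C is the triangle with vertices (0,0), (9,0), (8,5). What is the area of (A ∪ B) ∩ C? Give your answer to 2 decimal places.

|A ∪ B| = 55.
|(A ∪ B) ∩ C| = 9.60.

9.60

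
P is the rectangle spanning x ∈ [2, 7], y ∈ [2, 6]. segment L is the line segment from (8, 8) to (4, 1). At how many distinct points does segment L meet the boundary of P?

The segment meets the boundary at (4.571,2), (6.857,6).

2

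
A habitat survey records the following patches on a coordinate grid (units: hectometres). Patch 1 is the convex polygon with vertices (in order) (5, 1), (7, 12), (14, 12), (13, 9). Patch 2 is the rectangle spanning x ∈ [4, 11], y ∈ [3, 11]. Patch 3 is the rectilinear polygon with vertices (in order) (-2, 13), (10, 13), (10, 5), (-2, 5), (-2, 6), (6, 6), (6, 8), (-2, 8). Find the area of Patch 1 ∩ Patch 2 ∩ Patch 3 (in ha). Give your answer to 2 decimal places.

21.84

The intersection is the polygon with vertices (10,11), (10,6), (9,5), (5.727,5), (5.909,6), (6,6), (6,6.5), (6.818,11).
By the shoelace formula its area is 21.84.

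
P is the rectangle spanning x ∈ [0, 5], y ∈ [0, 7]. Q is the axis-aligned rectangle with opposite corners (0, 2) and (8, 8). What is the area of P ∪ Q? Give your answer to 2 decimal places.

58.00

By inclusion–exclusion:
Individual areas: |P| = 35, |Q| = 48.
|P∩Q|: x∈[0,5], y∈[2,7] → 5·5 = 25.
|P ∪ Q| = 83 − 25 = 58.00.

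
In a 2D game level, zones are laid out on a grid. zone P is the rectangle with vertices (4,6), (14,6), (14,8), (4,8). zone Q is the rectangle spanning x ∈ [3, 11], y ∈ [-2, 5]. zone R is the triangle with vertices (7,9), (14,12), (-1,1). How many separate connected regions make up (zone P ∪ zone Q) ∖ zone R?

3

(zone P ∪ zone Q) ∖ zone R splits into 3 disjoint pieces (area 13.6364, area 2, area 55.2242).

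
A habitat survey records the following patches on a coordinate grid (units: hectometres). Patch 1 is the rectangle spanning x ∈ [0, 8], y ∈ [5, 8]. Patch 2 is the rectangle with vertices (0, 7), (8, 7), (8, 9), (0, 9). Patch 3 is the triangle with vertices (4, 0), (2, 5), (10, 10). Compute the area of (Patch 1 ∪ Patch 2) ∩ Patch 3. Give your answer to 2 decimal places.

The region (Patch 1 ∪ Patch 2) ∩ Patch 3 is the polygon with vertices (2,5), (8,8.75), (8,8), (8,7), (8,6.667), (7,5).
By the shoelace formula its area is 10.42.

10.42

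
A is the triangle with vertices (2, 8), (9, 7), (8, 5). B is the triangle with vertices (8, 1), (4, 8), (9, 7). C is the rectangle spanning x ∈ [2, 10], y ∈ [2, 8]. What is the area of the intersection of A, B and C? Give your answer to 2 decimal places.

The intersection is the polygon with vertices (8,5), (4.8,6.6), (4.178,7.689), (9,7).
By the shoelace formula its area is 6.41.

6.41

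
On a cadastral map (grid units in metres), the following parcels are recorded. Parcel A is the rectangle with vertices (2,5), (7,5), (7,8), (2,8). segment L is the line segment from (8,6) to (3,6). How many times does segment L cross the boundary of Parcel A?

1

The segment meets the boundary at (7,6).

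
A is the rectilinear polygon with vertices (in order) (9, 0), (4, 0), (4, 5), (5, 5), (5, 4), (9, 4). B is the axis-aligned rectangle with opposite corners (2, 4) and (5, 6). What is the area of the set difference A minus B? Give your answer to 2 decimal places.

|A| = 21, |A∩B| = 1.
|A ∖ B| = |A| − |A∩B| = 21 − 1 = 20.00.

20.00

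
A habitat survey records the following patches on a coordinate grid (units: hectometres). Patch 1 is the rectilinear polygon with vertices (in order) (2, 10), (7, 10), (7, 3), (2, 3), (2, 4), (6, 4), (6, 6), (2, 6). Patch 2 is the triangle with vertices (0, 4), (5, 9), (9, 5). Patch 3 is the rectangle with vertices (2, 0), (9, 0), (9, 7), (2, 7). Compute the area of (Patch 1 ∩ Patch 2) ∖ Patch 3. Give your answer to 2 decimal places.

4.00

|Patch 1 ∩ Patch 2| = 9.7778.
|(Patch 1 ∩ Patch 2) ∩ Patch 3| = 5.7778.
|(Patch 1 ∩ Patch 2) ∖ Patch 3| = 9.7778 − 5.7778 = 4.00.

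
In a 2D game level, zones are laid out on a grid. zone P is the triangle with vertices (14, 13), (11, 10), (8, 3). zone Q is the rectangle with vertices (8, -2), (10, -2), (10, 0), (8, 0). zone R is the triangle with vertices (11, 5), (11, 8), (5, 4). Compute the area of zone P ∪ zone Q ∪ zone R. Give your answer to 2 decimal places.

By inclusion–exclusion:
Individual areas: |zone P| = 6, |zone Q| = 4, |zone R| = 9.
|zone P∩zone Q| = 0.
|zone P∩zone R| = 1.5692.
|zone Q∩zone R| = 0.
|zone P∩zone Q∩zone R| = 0.
|zone P ∪ zone Q ∪ zone R| = 19 − 1.5692 + 0 = 17.43.

17.43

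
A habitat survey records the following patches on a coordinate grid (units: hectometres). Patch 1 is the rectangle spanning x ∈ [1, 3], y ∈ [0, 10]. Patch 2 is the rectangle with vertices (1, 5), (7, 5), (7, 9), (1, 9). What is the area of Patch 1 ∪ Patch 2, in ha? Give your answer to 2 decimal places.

By inclusion–exclusion:
Individual areas: |Patch 1| = 20, |Patch 2| = 24.
|Patch 1∩Patch 2|: x∈[1,3], y∈[5,9] → 2·4 = 8.
|Patch 1 ∪ Patch 2| = 44 − 8 = 36.00.

36.00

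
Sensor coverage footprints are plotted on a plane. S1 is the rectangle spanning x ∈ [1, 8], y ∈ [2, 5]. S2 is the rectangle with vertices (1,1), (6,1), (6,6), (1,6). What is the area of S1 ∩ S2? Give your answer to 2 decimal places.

|S1∩S2|: x∈[1,6], y∈[2,5] → 5·3 = 15.

15.00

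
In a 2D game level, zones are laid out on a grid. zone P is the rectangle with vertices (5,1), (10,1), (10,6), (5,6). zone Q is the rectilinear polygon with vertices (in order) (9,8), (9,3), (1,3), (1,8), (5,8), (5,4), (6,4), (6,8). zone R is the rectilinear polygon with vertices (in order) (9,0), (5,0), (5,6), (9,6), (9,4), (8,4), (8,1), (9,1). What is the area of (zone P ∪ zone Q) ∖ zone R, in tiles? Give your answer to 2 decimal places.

34.00

|zone P ∪ zone Q| = 51.
|(zone P ∪ zone Q) ∩ zone R| = 17.
|(zone P ∪ zone Q) ∖ zone R| = 51 − 17 = 34.00.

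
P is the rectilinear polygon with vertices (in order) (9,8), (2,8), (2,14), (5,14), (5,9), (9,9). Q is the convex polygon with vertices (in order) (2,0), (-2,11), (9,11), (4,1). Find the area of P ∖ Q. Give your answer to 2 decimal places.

|P| = 22, |P∩Q| = 11.75.
|P ∖ Q| = |P| − |P∩Q| = 22 − 11.75 = 10.25.

10.25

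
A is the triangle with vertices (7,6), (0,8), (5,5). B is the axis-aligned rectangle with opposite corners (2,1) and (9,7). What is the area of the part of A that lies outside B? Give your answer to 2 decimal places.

0.95

|A| = 5.5, |A∩B| = 4.55.
|A ∖ B| = |A| − |A∩B| = 5.5 − 4.55 = 0.95.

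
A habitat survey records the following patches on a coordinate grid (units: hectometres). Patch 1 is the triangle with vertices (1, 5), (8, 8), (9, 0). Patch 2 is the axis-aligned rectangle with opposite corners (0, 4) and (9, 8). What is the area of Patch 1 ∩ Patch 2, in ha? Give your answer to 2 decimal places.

17.70

The intersection is the polygon with vertices (8,8), (8.5,4), (2.6,4), (1,5).
By the shoelace formula its area is 17.70.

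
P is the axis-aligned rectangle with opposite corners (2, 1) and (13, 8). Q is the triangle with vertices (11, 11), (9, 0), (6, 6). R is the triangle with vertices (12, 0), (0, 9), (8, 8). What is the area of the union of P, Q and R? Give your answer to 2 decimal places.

84.94

By inclusion–exclusion:
Individual areas: |P| = 77, |Q| = 22.5, |R| = 30.
|P∩Q| = 18.4773.
|P∩R| = 26.0833.
|Q∩R| = 11.97.
|P∩Q∩R| = 11.97.
|P ∪ Q ∪ R| = 129.5 − 56.5306 + 11.97 = 84.94.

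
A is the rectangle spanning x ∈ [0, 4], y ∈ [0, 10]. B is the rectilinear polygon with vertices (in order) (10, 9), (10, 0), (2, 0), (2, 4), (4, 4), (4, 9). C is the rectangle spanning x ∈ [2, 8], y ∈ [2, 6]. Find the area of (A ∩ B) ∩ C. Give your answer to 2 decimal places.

4.00

|A ∩ B| = 8.
|(A ∩ B) ∩ C| = 4.00.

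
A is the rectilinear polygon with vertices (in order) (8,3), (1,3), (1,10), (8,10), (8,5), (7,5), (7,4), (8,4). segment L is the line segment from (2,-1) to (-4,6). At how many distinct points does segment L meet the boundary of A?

0

The segment lies entirely outside A and never meets its boundary.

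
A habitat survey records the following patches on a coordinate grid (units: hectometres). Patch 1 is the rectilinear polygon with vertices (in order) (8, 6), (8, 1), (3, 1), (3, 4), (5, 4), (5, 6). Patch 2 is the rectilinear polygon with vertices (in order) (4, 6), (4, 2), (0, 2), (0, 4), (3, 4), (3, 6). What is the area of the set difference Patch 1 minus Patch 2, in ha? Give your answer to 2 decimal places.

19.00

|Patch 1| = 21, |Patch 1∩Patch 2| = 2.
|Patch 1 ∖ Patch 2| = |Patch 1| − |Patch 1∩Patch 2| = 21 − 2 = 19.00.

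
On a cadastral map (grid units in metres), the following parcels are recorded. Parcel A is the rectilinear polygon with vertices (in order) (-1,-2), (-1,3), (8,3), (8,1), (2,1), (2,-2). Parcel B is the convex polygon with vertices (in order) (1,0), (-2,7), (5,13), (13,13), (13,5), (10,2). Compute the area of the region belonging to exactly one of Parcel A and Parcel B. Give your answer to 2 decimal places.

|Parcel A| = 27, |Parcel B| = 144, |Parcel A∩Parcel B| = 16.123.
|Parcel A △ Parcel B| = |Parcel A| + |Parcel B| − 2·|Parcel A∩Parcel B| = 27 + 144 − 32.246 = 138.75.

138.75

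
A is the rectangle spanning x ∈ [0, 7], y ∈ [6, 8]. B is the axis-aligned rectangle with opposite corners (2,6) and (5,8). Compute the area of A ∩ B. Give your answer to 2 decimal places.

|A∩B|: x∈[2,5], y∈[6,8] → 3·2 = 6.

6.00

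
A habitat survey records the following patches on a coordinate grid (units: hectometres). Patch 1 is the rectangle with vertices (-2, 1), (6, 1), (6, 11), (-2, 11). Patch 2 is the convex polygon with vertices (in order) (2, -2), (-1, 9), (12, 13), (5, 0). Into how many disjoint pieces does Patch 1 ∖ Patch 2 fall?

Patch 1 ∖ Patch 2 splits into 2 disjoint pieces (area 0.1978, area 25.2273).

2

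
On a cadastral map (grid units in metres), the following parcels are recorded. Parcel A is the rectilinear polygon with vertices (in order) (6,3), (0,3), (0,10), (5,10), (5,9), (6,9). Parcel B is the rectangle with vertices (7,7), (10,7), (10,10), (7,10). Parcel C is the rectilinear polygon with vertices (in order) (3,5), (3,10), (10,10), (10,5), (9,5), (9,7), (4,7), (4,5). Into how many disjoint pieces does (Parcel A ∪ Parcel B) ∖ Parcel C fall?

1

(Parcel A ∪ Parcel B) ∖ Parcel C is a single connected region.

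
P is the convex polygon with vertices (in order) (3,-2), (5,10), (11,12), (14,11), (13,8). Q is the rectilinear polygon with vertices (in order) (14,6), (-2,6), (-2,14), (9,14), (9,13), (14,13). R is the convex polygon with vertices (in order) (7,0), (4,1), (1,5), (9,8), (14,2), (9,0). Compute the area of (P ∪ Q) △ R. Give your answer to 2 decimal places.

|P ∪ Q| = 149.6667.
|(P ∪ Q) ∩ R| = 30.25.
|(P ∪ Q) △ R| = 149.6667 + 61.5 − 60.5 = 150.67.

150.67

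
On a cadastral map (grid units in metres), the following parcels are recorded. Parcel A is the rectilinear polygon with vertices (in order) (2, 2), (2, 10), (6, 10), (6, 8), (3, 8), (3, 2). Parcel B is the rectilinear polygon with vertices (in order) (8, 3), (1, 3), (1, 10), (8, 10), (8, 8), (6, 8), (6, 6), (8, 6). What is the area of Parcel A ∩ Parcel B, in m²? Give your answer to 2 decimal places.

The intersection is the polygon with vertices (2,10), (6,10), (6,8), (3,8), (3,3), (2,3).
By the shoelace formula its area is 13.00.

13.00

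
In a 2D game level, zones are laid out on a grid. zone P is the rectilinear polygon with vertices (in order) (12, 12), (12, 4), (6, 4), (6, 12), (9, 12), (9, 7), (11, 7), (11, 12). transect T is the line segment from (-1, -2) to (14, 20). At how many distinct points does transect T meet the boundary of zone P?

2

The segment meets the boundary at (8.545,12), (6,8.267).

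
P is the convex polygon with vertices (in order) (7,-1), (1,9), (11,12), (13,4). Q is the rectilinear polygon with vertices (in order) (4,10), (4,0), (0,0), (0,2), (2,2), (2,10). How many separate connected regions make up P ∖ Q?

P ∖ Q splits into 2 disjoint pieces (area 79.15, area 0.9833).

2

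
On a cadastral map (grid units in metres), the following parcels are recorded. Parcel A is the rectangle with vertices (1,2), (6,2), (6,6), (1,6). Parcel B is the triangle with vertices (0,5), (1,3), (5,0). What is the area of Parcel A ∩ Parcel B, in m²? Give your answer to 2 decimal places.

The intersection is the polygon with vertices (1,4), (3,2), (2.333,2), (1,3).
By the shoelace formula its area is 1.33.

1.33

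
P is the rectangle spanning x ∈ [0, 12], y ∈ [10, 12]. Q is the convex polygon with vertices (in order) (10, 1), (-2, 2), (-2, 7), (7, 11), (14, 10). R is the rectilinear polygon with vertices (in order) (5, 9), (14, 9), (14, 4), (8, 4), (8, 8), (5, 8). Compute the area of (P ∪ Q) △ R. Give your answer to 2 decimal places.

116.72

|P ∪ Q| = 134.1607.
|(P ∪ Q) ∩ R| = 25.2222.
|(P ∪ Q) △ R| = 134.1607 + 33 − 50.4444 = 116.72.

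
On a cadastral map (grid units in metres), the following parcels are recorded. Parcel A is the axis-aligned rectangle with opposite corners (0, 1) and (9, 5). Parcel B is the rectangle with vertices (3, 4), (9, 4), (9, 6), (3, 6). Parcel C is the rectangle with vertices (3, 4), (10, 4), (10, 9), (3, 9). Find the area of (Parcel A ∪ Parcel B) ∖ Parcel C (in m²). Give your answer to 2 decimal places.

|Parcel A ∪ Parcel B| = 42.
|(Parcel A ∪ Parcel B) ∩ Parcel C| = 12.
|(Parcel A ∪ Parcel B) ∖ Parcel C| = 42 − 12 = 30.00.

30.00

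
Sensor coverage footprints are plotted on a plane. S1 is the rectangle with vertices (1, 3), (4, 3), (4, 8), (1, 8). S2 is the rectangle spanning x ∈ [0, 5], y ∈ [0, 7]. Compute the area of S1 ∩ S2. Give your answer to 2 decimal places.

|S1∩S2|: x∈[1,4], y∈[3,7] → 3·4 = 12.

12.00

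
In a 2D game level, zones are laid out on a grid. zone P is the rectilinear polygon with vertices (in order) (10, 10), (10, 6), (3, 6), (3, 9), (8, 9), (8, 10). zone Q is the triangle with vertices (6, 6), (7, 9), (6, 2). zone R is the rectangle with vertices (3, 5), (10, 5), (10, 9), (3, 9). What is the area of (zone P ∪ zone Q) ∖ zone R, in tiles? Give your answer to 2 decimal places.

|zone P ∪ zone Q| = 24.1429.
|(zone P ∪ zone Q) ∩ zone R| = 21.5.
|(zone P ∪ zone Q) ∖ zone R| = 24.1429 − 21.5 = 2.64.

2.64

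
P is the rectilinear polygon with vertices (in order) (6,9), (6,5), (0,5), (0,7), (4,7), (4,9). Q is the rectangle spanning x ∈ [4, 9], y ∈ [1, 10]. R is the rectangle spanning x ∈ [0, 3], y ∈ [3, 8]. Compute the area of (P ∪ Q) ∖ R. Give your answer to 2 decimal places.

|P ∪ Q| = 53.
|(P ∪ Q) ∩ R| = 6.
|(P ∪ Q) ∖ R| = 53 − 6 = 47.00.

47.00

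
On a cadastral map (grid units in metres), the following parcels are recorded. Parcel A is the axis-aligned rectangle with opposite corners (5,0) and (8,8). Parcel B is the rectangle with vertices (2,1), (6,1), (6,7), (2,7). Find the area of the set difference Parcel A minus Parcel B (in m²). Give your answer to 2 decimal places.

|Parcel A∩Parcel B|: x∈[5,6], y∈[1,7] → 1·6 = 6.
|Parcel A| = 24.
|Parcel A ∖ Parcel B| = |Parcel A| − |Parcel A∩Parcel B| = 24 − 6 = 18.00.

18.00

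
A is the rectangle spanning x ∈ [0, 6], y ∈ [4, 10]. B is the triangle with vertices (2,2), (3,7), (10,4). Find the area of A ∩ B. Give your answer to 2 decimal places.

7.97

The intersection is the polygon with vertices (6,4), (2.4,4), (3,7), (6,5.714).
By the shoelace formula its area is 7.97.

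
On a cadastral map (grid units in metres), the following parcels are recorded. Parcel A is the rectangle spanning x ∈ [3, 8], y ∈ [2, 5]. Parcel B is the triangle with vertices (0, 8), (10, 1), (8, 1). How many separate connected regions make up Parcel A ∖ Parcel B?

Parcel A ∖ Parcel B splits into 2 disjoint pieces (area 4.8286, area 6.4286).

2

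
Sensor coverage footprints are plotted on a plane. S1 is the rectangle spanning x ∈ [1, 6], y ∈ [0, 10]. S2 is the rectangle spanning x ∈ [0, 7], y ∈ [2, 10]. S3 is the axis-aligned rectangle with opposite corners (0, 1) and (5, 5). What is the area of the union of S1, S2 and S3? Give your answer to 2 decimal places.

67.00

By inclusion–exclusion:
Individual areas: |S1| = 50, |S2| = 56, |S3| = 20.
|S1∩S2|: x∈[1,6], y∈[2,10] → 5·8 = 40.
|S1∩S3|: x∈[1,5], y∈[1,5] → 4·4 = 16.
|S2∩S3|: x∈[0,5], y∈[2,5] → 5·3 = 15.
|S1∩S2∩S3| = 12.
|S1 ∪ S2 ∪ S3| = 126 − 71 + 12 = 67.00.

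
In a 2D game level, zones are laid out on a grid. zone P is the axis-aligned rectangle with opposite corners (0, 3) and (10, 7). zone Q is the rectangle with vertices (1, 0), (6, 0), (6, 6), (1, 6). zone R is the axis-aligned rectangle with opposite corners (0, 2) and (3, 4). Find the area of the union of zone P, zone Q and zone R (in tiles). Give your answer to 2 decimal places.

By inclusion–exclusion:
Individual areas: |zone P| = 40, |zone Q| = 30, |zone R| = 6.
|zone P∩zone Q|: x∈[1,6], y∈[3,6] → 5·3 = 15.
|zone P∩zone R|: x∈[0,3], y∈[3,4] → 3·1 = 3.
|zone Q∩zone R|: x∈[1,3], y∈[2,4] → 2·2 = 4.
|zone P∩zone Q∩zone R| = 2.
|zone P ∪ zone Q ∪ zone R| = 76 − 22 + 2 = 56.00.

56.00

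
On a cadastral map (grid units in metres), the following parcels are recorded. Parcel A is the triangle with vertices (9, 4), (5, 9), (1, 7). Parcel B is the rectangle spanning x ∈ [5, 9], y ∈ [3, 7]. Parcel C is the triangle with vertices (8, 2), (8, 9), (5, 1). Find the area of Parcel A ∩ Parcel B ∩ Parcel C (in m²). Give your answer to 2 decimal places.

The intersection is the polygon with vertices (6.479,4.945), (7.043,6.447), (8,5.25), (8,4.375).
By the shoelace formula its area is 1.72.

1.72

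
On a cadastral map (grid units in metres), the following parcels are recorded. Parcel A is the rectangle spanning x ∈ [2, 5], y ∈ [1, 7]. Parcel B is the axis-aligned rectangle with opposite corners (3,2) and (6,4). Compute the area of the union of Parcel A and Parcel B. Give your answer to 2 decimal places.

20.00

By inclusion–exclusion:
Individual areas: |Parcel A| = 18, |Parcel B| = 6.
|Parcel A∩Parcel B|: x∈[3,5], y∈[2,4] → 2·2 = 4.
|Parcel A ∪ Parcel B| = 24 − 4 = 20.00.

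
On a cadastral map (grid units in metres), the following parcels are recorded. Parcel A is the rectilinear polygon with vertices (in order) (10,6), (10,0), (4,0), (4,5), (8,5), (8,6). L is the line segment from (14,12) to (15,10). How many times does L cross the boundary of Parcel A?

0

The segment lies entirely outside Parcel A and never meets its boundary.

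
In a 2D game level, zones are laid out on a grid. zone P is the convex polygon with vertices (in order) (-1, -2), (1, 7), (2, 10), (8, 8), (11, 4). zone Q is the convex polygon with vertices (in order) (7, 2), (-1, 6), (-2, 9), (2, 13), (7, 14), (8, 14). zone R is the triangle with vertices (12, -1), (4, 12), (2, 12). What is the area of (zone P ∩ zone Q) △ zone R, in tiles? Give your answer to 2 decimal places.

|zone P ∩ zone Q| = 35.3595.
|(zone P ∩ zone Q) ∩ zone R| = 4.0905.
|(zone P ∩ zone Q) △ zone R| = 35.3595 + 13 − 8.1809 = 40.18.

40.18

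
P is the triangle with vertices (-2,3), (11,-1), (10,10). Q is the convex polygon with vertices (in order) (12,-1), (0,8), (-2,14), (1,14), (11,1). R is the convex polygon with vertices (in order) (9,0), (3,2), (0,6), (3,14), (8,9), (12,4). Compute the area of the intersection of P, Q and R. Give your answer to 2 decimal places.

18.11

The intersection is the polygon with vertices (2.875,5.844), (5.912,7.615), (10.367,1.823), (9.6,0.8).
By the shoelace formula its area is 18.11.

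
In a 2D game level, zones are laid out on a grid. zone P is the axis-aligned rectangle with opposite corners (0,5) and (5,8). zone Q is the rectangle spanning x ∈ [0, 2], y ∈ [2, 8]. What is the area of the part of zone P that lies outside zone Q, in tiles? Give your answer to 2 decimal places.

|zone P∩zone Q|: x∈[0,2], y∈[5,8] → 2·3 = 6.
|zone P| = 15.
|zone P ∖ zone Q| = |zone P| − |zone P∩zone Q| = 15 − 6 = 9.00.

9.00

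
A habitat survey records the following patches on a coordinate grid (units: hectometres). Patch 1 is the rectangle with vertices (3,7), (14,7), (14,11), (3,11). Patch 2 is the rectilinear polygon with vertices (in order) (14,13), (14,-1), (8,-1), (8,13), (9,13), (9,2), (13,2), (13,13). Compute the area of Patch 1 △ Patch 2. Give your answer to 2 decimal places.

68.00

|Patch 1| = 44, |Patch 2| = 40, |Patch 1∩Patch 2| = 8.
|Patch 1 △ Patch 2| = |Patch 1| + |Patch 2| − 2·|Patch 1∩Patch 2| = 44 + 40 − 16 = 68.00.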